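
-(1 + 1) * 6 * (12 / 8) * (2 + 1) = -54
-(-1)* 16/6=8/3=2.67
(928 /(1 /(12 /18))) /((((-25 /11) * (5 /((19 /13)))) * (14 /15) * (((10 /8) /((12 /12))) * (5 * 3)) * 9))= -775808 /1535625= -0.51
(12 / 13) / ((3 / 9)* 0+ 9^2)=4 / 351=0.01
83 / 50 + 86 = 4383 / 50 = 87.66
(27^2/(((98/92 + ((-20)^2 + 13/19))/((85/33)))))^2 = 36210185900100/1657586725729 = 21.85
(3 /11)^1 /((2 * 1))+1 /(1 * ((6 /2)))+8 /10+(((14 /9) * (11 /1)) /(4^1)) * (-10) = -41093 /990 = -41.51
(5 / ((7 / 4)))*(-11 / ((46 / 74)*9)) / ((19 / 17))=-138380 / 27531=-5.03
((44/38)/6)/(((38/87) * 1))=319/722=0.44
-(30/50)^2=-9/25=-0.36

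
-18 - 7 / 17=-18.41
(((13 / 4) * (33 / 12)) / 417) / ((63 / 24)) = 143 / 17514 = 0.01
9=9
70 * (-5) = -350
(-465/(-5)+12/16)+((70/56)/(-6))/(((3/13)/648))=-1965/4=-491.25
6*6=36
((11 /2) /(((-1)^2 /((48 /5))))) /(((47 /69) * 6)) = 3036 /235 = 12.92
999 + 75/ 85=16998/ 17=999.88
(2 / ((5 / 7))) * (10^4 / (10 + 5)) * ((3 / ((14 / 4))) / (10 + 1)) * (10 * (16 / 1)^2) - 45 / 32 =131071505 / 352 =372362.23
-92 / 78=-46 / 39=-1.18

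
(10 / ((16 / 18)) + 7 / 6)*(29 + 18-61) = -1043 / 6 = -173.83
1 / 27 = 0.04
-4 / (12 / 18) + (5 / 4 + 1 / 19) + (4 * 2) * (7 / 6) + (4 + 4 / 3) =9.97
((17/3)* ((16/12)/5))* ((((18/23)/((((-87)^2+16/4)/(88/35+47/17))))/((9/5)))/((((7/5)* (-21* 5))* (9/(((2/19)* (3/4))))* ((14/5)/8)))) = -5584/71512846209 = -0.00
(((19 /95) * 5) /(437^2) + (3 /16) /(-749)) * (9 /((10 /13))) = -65627991 /22885724960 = -0.00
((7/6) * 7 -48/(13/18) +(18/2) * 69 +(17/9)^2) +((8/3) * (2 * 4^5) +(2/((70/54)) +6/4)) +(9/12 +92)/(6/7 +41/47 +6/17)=10431103408841/1717000740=6075.19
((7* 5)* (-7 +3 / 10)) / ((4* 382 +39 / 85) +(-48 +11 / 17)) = -39865 / 251788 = -0.16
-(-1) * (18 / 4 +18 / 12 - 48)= -42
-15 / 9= -5 / 3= -1.67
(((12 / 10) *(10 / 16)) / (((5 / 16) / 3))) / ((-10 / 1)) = -18 / 25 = -0.72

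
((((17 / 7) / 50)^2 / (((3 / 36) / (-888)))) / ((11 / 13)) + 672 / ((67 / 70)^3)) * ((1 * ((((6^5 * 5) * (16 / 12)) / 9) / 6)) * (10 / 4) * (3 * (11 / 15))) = 7165258464151296 / 1842173375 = 3889567.92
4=4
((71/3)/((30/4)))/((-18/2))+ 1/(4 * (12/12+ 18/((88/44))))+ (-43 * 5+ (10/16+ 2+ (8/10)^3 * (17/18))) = -8594791/40500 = -212.22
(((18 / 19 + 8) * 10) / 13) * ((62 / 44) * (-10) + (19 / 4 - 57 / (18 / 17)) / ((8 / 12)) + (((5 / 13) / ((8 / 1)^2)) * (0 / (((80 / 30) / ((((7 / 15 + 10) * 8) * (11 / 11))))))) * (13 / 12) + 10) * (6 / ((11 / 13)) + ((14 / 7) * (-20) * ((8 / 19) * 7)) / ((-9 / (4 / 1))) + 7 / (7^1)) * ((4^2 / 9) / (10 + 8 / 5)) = -6614143938500 / 1333886697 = -4958.55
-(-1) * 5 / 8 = 5 / 8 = 0.62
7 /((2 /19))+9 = 151 /2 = 75.50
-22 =-22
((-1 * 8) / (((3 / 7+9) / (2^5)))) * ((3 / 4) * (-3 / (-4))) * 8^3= -86016 / 11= -7819.64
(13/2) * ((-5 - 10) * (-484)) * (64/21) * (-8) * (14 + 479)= -3970503680/7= -567214811.43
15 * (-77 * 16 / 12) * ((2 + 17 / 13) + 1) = -86240 / 13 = -6633.85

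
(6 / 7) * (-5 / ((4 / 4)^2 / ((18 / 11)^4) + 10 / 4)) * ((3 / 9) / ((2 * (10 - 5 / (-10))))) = -349920 / 13576969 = -0.03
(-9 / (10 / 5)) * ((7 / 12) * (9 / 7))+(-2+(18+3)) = 125 / 8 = 15.62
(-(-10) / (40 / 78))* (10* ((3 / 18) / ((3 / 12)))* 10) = 1300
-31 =-31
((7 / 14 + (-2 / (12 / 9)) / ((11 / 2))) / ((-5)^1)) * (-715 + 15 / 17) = 6070 / 187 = 32.46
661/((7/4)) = 2644/7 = 377.71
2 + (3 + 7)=12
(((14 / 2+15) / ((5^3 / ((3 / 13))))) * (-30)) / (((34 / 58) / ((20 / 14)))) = -22968 / 7735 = -2.97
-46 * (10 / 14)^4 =-28750 / 2401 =-11.97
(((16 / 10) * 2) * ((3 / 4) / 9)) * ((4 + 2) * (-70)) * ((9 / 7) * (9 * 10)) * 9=-116640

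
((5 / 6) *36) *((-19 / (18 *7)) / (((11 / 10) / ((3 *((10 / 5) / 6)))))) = -950 / 231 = -4.11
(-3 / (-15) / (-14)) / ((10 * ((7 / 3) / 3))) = -9 / 4900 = -0.00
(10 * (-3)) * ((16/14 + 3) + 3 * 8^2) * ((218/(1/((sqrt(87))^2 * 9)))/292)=-1757721465/511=-3439768.03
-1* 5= -5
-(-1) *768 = 768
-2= -2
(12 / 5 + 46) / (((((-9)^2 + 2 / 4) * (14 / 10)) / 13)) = 6292 / 1141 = 5.51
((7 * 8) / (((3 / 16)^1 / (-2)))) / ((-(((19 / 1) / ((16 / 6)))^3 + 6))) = 1.62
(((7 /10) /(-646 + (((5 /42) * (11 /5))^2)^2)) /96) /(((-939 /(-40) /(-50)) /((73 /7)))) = 6309828 /25166965007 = 0.00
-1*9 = -9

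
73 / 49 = 1.49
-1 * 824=-824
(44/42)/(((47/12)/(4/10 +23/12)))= 3058/4935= 0.62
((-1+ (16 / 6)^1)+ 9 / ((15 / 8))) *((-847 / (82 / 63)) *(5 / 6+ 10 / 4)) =-575113 / 41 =-14027.15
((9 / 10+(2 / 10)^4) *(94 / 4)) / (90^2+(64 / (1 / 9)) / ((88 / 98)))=582659 / 240390000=0.00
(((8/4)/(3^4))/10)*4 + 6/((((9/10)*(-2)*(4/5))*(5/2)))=-671/405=-1.66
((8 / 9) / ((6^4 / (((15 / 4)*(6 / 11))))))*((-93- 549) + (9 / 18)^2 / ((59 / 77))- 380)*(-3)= 1205575 / 280368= 4.30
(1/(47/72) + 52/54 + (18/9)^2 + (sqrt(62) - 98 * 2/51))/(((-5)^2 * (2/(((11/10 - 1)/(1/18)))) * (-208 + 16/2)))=-9 * sqrt(62)/50000 - 28603/59925000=-0.00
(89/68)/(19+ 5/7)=623/9384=0.07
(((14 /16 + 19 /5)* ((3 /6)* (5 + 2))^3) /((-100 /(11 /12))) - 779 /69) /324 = -115939673 /2861568000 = -0.04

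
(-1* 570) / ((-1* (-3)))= -190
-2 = -2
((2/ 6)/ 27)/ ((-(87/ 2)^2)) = -4/ 613089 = -0.00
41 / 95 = 0.43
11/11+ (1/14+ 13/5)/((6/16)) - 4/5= 769/105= 7.32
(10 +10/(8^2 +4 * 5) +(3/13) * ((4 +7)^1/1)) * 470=1624085/273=5949.03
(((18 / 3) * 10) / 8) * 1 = 15 / 2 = 7.50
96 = 96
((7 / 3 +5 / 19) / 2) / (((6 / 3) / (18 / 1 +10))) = 1036 / 57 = 18.18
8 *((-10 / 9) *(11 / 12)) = -220 / 27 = -8.15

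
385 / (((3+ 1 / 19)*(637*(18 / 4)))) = 1045 / 23751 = 0.04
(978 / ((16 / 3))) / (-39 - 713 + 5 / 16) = -978 / 4009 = -0.24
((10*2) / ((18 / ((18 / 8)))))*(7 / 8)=35 / 16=2.19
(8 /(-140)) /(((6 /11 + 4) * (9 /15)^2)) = -11 /315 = -0.03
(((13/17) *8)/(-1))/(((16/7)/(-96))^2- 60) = 0.10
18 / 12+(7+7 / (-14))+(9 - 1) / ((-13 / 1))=96 / 13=7.38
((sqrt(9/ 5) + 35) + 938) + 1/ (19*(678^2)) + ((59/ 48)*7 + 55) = 3*sqrt(5)/ 5 + 36214786585/ 34935984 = 1037.95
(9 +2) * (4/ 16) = 2.75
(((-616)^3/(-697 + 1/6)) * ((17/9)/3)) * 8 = 63578611712/37629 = 1689617.36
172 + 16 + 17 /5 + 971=5812 /5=1162.40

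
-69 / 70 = -0.99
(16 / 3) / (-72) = -2 / 27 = -0.07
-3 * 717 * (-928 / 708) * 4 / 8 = 83172 / 59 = 1409.69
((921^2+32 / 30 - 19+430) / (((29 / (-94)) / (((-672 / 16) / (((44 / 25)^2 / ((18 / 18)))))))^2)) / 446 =80735498955234375 / 21966536504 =3675385.92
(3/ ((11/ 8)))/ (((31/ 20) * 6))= 80/ 341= 0.23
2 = 2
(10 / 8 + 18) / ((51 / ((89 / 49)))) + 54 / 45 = 13463 / 7140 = 1.89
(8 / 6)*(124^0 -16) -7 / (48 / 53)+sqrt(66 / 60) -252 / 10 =-12703 / 240+sqrt(110) / 10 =-51.88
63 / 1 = 63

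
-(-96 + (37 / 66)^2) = 416807 / 4356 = 95.69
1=1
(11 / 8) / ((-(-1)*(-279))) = -0.00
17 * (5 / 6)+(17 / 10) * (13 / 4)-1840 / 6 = -11479 / 40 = -286.98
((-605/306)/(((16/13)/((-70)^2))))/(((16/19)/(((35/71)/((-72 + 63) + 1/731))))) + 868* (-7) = -20933948707/3762432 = -5563.94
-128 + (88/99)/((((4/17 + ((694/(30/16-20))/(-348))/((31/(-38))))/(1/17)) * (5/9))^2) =-7076237060383/55713222818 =-127.01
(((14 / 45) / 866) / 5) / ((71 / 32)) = 224 / 6917175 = 0.00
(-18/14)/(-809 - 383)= 9/8344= 0.00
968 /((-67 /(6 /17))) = -5.10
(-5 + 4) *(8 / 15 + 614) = -9218 / 15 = -614.53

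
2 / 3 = 0.67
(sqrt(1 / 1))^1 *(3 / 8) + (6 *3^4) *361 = 1403571 / 8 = 175446.38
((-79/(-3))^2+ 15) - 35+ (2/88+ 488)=1161.47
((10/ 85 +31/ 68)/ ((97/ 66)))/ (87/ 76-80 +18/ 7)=-342342/ 66921367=-0.01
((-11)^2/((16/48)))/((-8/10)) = -1815/4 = -453.75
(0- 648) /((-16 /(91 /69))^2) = -74529 /16928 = -4.40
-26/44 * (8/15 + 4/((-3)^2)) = -26/45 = -0.58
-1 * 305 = -305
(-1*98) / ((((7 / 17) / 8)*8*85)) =-2.80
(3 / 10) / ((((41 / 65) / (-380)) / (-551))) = 4082910 / 41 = 99583.17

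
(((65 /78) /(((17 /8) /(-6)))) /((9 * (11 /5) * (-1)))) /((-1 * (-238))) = 100 /200277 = 0.00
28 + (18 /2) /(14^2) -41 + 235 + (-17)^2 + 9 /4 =50303 /98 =513.30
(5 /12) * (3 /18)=5 /72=0.07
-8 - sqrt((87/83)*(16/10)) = -8 - 2*sqrt(72210)/415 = -9.30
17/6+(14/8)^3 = 1573/192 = 8.19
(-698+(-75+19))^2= 568516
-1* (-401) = 401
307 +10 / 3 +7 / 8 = 7469 / 24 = 311.21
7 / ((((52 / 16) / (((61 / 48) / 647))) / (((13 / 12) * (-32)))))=-854 / 5823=-0.15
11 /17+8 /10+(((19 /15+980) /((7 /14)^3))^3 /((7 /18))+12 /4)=55511606239740722 /44625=1243957562795.31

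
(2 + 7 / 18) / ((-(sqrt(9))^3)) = -43 / 486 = -0.09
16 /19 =0.84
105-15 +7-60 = 37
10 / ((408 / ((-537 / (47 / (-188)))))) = 895 / 17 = 52.65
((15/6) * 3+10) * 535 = 9362.50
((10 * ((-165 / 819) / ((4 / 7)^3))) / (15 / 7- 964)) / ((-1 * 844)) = -94325 / 7091949696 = -0.00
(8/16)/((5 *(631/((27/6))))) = 9/12620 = 0.00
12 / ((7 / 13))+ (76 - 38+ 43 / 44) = 18869 / 308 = 61.26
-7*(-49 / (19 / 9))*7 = 21609 / 19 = 1137.32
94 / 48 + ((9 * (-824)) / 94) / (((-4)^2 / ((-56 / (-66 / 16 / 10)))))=-8281621 / 12408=-667.44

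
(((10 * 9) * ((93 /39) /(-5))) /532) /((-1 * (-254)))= -279 /878332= -0.00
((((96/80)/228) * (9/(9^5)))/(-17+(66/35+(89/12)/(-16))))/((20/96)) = -1792/7249821165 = -0.00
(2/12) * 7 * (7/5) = 49/30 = 1.63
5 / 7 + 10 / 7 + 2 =29 / 7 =4.14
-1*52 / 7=-52 / 7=-7.43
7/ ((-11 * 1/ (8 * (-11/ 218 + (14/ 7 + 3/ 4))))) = -1498/ 109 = -13.74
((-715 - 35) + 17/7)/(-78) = 9.58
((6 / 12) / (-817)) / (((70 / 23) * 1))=-23 / 114380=-0.00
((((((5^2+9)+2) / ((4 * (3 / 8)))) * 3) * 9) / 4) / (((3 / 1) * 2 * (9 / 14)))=42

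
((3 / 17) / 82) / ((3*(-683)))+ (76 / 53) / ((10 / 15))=108539575 / 50461406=2.15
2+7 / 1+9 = 18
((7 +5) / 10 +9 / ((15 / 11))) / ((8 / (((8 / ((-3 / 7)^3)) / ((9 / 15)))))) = -4459 / 27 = -165.15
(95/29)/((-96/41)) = -3895/2784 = -1.40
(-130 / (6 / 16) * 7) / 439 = -7280 / 1317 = -5.53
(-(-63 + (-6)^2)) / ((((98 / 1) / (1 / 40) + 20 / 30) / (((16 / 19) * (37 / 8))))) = 2997 / 111739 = 0.03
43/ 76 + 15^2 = 17143/ 76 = 225.57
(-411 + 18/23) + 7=-9274/23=-403.22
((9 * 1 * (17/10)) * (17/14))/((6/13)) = 11271/280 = 40.25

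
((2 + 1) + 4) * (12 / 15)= 5.60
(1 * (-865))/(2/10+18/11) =-47575/101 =-471.04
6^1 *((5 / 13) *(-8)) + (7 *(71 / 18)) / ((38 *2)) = -321859 / 17784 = -18.10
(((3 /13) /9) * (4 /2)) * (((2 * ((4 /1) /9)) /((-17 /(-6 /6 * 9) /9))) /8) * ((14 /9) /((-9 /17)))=-28 /351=-0.08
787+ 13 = 800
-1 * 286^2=-81796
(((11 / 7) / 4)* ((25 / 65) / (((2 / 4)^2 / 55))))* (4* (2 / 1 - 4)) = -24200 / 91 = -265.93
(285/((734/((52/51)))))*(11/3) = 27170/18717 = 1.45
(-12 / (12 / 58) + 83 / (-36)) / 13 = -167 / 36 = -4.64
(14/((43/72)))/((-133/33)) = -4752/817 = -5.82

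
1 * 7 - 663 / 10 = -593 / 10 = -59.30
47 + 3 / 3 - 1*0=48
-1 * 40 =-40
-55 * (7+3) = -550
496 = 496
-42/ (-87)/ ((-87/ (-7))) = 98/ 2523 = 0.04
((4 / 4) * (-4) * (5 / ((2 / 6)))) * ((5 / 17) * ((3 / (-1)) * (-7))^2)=-132300 / 17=-7782.35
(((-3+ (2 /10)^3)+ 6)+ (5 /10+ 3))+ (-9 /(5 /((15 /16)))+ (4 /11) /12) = 320153 /66000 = 4.85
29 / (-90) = -29 / 90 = -0.32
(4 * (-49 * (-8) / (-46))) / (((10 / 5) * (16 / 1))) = -49 / 46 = -1.07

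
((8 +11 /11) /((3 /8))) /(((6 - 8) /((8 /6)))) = -16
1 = 1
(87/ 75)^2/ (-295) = -841/ 184375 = -0.00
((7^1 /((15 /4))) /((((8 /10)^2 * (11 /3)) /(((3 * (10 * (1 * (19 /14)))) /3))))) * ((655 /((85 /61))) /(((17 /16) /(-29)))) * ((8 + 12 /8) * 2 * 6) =-50194667400 /3179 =-15789451.84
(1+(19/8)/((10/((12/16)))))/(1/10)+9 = 665/32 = 20.78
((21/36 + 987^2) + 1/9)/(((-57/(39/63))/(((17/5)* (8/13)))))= -1192383706/53865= -22136.52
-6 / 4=-3 / 2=-1.50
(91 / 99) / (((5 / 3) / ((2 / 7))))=26 / 165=0.16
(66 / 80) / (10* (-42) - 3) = -11 / 5640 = -0.00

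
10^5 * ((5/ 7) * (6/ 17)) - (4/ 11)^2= 25209.95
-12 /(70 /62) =-10.63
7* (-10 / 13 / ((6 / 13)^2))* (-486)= 12285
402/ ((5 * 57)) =1.41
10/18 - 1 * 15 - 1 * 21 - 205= -2164/9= -240.44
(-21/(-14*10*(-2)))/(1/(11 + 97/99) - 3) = 593/23060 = 0.03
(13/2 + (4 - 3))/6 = 5/4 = 1.25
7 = 7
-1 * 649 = -649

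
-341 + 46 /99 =-33713 /99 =-340.54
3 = 3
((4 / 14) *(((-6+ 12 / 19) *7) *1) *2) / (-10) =204 / 95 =2.15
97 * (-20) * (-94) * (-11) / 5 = -401192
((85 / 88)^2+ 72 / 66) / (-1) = -15673 / 7744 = -2.02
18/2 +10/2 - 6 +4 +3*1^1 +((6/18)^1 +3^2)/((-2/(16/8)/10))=-235/3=-78.33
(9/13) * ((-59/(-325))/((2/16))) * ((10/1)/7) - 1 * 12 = -62484/5915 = -10.56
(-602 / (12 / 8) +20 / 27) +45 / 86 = -928961 / 2322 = -400.07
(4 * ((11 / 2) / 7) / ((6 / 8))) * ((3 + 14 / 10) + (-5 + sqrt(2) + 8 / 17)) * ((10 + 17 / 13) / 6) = -3388 / 3315 + 308 * sqrt(2) / 39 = 10.15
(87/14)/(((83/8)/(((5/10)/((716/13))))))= 1131/207998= 0.01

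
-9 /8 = -1.12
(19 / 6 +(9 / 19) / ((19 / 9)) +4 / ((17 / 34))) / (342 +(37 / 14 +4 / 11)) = 1899821 / 57540873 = 0.03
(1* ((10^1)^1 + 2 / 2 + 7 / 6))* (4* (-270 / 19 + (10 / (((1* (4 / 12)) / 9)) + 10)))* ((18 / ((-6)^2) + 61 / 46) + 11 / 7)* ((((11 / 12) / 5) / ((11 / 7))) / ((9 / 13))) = 262147015 / 35397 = 7405.91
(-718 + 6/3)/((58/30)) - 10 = -11030/29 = -380.34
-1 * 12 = -12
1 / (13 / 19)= 19 / 13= 1.46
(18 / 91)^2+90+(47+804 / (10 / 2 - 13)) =605161 / 16562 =36.54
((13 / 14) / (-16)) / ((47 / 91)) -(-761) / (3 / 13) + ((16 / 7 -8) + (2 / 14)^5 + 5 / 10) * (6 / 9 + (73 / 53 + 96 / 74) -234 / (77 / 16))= 254481304209809 / 72016247072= 3533.67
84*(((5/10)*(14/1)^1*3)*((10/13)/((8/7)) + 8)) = 15299.31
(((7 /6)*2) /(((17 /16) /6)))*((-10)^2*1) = 22400 /17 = 1317.65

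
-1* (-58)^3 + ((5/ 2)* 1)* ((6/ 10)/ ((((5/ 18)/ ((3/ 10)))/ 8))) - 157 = 4874199/ 25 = 194967.96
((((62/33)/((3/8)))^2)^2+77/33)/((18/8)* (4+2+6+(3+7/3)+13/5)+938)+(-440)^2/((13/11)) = 4021219315757611700/24547166499141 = 163816.03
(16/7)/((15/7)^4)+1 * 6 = 309238/50625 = 6.11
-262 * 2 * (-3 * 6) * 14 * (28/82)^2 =25881408/1681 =15396.44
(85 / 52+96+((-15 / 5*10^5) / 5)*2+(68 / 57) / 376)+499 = -16633843583 / 139308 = -119403.36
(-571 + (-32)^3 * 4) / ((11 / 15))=-1974645 / 11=-179513.18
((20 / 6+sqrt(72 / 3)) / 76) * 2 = 5 / 57+sqrt(6) / 19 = 0.22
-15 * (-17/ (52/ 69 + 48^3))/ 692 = 0.00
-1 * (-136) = 136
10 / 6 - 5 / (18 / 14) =-20 / 9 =-2.22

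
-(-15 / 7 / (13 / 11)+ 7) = -472 / 91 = -5.19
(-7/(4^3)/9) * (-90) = 35/32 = 1.09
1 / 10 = 0.10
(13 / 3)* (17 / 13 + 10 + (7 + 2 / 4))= 163 / 2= 81.50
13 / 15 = 0.87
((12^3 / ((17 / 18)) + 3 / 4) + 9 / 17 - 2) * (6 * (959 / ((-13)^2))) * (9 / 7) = 460033533 / 5746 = 80061.53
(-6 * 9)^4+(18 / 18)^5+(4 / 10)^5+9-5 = 26572065657 / 3125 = 8503061.01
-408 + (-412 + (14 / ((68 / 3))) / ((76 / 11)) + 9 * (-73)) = -3816337 / 2584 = -1476.91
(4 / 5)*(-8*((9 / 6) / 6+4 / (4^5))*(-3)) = 39 / 8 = 4.88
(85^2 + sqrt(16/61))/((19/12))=48 * sqrt(61)/1159 + 86700/19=4563.48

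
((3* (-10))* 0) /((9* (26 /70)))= 0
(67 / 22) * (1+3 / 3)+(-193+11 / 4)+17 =-7355 / 44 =-167.16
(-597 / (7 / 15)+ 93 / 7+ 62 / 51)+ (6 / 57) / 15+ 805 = -2227621 / 4845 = -459.78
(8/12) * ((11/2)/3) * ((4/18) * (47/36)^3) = 1142053/1889568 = 0.60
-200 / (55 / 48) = -1920 / 11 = -174.55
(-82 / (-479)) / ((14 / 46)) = 1886 / 3353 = 0.56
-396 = -396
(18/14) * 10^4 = 90000/7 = 12857.14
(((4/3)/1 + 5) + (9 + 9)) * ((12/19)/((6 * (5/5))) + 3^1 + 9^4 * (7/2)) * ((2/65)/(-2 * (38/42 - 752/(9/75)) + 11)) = 445965541/325290355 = 1.37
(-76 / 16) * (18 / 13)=-171 / 26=-6.58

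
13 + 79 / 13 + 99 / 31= 8975 / 403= 22.27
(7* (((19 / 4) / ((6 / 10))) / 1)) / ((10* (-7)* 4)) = -19 / 96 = -0.20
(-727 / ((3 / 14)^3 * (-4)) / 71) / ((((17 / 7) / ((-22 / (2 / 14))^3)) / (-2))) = 25500501692512 / 32589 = 782488007.99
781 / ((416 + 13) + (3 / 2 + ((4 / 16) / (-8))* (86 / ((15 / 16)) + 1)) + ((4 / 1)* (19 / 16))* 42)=374880 / 301009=1.25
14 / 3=4.67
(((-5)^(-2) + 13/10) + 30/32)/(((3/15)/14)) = 6377/40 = 159.42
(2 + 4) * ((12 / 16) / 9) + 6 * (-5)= -59 / 2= -29.50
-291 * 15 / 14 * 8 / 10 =-1746 / 7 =-249.43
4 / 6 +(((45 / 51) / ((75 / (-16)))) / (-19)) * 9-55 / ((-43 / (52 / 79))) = 26296514 / 16458465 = 1.60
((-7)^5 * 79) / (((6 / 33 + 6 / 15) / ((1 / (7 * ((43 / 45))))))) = -469455525 / 1376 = -341174.07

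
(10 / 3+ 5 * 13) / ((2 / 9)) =615 / 2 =307.50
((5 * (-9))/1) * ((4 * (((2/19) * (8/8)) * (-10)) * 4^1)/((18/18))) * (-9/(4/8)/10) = -25920/19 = -1364.21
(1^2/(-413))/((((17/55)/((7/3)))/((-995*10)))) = 547250/3009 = 181.87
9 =9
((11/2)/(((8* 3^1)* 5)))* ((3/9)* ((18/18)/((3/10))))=11/216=0.05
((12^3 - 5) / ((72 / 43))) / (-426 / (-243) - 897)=-666801 / 580120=-1.15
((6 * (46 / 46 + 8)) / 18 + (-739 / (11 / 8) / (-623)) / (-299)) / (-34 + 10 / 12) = -36847374 / 407760353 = -0.09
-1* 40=-40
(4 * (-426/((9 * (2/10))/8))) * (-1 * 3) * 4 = 90880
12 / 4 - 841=-838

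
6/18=1/3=0.33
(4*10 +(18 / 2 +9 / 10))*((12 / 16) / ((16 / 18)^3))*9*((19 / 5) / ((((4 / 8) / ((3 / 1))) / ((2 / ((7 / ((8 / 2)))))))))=559843569 / 44800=12496.51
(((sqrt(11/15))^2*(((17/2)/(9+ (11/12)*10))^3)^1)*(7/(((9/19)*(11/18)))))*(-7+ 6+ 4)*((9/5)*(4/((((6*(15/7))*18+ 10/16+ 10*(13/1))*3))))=23711631552/656417824375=0.04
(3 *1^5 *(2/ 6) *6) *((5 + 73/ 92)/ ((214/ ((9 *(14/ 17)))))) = 100737/ 83674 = 1.20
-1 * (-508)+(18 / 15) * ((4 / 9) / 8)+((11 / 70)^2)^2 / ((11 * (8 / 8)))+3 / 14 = 36611480993 / 72030000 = 508.28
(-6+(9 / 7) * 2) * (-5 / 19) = 120 / 133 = 0.90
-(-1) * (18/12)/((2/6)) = 4.50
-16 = -16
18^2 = 324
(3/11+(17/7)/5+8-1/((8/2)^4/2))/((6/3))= 431231/98560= 4.38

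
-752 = -752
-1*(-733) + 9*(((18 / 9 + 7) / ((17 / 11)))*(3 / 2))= 27595 / 34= 811.62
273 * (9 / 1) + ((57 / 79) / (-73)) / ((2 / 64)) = 14167695 / 5767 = 2456.68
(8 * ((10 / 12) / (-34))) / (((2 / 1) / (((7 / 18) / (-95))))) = 0.00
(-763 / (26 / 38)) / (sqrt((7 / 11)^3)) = -22781 * sqrt(77) / 91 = -2196.73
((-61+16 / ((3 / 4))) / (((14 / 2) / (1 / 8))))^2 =289 / 576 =0.50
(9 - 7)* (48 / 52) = 1.85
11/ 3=3.67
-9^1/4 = -9/4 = -2.25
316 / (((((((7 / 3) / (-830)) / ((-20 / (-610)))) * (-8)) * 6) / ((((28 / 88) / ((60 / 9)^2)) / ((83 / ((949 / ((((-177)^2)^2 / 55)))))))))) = 74971 / 212877798048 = 0.00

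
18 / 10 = 9 / 5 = 1.80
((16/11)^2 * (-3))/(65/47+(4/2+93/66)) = -72192/54505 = -1.32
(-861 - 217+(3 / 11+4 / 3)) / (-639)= 35521 / 21087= 1.68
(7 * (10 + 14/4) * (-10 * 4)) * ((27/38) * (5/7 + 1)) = -87480/19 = -4604.21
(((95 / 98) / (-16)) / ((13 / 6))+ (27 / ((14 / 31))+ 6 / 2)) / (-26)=-639627 / 264992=-2.41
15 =15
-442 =-442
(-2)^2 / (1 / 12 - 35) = -48 / 419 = -0.11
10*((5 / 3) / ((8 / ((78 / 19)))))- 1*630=-23615 / 38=-621.45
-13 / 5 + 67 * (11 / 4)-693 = -10227 / 20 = -511.35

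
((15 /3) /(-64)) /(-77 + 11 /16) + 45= 219785 /4884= 45.00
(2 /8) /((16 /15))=15 /64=0.23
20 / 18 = 10 / 9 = 1.11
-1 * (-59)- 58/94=2744/47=58.38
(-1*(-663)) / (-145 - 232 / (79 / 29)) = -17459 / 6061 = -2.88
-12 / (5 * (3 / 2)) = -8 / 5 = -1.60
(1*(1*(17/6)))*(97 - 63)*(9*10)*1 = 8670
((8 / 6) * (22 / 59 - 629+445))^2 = 1878008896 / 31329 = 59944.74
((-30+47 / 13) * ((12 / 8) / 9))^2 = 117649 / 6084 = 19.34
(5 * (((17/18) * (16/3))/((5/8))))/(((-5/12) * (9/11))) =-47872/405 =-118.20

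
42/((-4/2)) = -21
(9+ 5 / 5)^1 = 10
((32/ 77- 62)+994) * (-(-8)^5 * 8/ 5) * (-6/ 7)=-112925343744/ 2695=-41901797.31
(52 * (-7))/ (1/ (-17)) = 6188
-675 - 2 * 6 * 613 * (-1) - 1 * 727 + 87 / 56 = 5955.55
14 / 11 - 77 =-833 / 11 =-75.73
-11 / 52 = -0.21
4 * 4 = 16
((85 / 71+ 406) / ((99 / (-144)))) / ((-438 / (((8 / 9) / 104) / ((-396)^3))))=-9637 / 51779198846232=-0.00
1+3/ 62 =65/ 62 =1.05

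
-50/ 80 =-5/ 8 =-0.62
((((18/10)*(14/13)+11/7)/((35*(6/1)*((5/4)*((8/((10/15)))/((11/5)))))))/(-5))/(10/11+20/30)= -193237/621075000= -0.00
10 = 10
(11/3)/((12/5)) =55/36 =1.53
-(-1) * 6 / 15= 2 / 5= 0.40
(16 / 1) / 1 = 16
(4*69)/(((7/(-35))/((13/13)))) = -1380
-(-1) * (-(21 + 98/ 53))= -1211/ 53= -22.85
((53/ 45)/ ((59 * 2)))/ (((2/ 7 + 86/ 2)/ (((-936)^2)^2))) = 5273312937984/ 29795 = 176986505.72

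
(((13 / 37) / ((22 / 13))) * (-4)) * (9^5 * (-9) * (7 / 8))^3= 8700535724261148047007 / 104192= 83504834577137861.32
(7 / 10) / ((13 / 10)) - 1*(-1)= 20 / 13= 1.54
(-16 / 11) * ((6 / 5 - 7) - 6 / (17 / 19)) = 17008 / 935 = 18.19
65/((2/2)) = 65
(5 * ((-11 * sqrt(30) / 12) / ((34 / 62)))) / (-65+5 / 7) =2387 * sqrt(30) / 18360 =0.71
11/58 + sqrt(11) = 3.51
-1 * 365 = -365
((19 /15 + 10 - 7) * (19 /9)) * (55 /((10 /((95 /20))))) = 31768 /135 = 235.32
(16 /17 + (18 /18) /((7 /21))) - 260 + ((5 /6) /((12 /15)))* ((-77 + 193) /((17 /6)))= -3628 /17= -213.41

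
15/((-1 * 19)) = -0.79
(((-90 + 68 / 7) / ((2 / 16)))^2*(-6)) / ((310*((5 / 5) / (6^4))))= -78592094208 / 7595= -10347872.84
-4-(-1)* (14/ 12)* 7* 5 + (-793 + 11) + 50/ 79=-352909/ 474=-744.53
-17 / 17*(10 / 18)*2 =-10 / 9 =-1.11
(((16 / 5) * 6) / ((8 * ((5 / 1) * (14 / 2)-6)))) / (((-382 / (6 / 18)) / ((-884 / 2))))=884 / 27695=0.03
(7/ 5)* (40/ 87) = 56/ 87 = 0.64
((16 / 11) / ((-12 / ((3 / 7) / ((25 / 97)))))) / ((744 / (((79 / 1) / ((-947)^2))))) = -7663 / 321102462450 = -0.00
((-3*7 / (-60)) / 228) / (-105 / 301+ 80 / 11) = 3311 / 14934000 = 0.00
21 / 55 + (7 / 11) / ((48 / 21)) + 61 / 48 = 1.93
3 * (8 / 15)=8 / 5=1.60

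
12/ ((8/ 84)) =126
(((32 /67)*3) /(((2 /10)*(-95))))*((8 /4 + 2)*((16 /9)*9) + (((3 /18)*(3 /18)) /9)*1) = -4.83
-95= -95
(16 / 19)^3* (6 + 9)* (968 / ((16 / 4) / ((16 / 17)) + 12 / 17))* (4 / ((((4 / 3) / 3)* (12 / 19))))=3033169920 / 121657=24932.14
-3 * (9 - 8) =-3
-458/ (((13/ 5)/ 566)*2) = -648070/ 13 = -49851.54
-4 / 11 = -0.36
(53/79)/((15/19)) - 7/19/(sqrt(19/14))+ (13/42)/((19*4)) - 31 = -12669819/420280 - 7*sqrt(266)/361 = -30.46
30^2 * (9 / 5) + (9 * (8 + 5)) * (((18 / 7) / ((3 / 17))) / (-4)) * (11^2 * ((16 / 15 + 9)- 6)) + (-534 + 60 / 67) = -978516663 / 4690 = -208638.95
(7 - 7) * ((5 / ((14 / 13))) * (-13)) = 0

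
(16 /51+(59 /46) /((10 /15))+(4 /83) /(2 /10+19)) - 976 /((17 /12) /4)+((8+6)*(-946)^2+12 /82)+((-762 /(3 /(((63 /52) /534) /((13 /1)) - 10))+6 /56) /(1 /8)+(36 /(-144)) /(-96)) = 224979138651829958553 /17931781049728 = 12546391.13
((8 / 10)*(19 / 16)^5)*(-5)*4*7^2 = -121328851 / 65536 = -1851.33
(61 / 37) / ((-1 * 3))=-61 / 111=-0.55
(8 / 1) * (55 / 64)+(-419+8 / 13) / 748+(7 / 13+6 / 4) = 162471 / 19448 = 8.35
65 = 65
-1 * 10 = -10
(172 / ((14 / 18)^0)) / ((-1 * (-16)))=43 / 4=10.75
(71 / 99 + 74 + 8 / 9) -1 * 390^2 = -5016805 / 33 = -152024.39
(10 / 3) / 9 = 10 / 27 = 0.37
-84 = -84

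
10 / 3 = 3.33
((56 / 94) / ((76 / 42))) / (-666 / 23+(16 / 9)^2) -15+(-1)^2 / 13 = -4166392211 / 278952661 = -14.94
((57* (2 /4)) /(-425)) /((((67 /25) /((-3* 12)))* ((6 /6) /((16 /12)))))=1368 /1139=1.20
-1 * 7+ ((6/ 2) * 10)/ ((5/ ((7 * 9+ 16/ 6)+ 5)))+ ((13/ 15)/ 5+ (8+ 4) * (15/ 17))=545396/ 1275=427.76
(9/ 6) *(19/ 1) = 57/ 2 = 28.50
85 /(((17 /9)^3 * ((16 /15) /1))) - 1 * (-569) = 2685731 /4624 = 580.82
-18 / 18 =-1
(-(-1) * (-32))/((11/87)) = -2784/11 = -253.09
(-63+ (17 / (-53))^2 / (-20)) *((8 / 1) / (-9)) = 7079258 / 126405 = 56.00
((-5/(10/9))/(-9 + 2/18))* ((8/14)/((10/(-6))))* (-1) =243/1400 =0.17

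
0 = 0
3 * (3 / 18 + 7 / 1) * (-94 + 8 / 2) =-1935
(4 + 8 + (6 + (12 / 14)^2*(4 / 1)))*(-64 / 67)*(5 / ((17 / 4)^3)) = -21012480 / 16129379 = -1.30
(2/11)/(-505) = -2/5555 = -0.00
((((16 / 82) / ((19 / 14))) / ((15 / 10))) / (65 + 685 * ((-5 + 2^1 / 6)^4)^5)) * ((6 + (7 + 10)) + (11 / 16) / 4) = 0.00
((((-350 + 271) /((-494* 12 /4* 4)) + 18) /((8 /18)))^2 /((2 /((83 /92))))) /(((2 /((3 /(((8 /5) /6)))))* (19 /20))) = 1916493522633675 /436812726272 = 4387.45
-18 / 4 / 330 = -3 / 220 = -0.01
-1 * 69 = -69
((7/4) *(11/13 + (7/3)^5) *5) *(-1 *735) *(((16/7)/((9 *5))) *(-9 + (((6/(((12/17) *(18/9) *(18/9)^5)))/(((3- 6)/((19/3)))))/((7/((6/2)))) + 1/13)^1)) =611532006295/2956824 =206820.56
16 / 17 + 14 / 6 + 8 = 575 / 51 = 11.27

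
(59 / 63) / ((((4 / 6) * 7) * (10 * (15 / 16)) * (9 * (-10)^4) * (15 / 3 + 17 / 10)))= 59 / 1662018750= 0.00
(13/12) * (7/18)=91/216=0.42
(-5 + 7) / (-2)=-1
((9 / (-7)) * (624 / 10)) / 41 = -1.96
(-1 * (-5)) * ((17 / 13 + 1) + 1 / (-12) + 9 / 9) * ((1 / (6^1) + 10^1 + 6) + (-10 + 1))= 108145 / 936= 115.54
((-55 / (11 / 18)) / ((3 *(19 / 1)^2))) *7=-210 / 361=-0.58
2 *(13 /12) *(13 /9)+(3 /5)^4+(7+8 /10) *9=2479249 /33750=73.46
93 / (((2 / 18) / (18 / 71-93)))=-5511645 / 71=-77628.80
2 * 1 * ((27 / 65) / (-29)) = -54 / 1885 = -0.03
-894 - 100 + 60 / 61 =-60574 / 61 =-993.02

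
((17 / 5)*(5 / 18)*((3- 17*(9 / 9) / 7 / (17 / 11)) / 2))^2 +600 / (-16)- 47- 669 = -11955341 / 15876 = -753.04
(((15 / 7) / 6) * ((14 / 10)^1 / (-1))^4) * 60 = 2058 / 25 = 82.32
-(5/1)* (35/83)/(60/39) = -455/332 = -1.37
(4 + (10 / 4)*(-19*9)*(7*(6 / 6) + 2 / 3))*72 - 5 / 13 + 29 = -3063624 / 13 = -235663.38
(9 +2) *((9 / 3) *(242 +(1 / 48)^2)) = 6133259 / 768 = 7986.01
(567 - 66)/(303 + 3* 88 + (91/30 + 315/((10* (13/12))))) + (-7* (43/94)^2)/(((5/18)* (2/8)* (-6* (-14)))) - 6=-27948276711/5161394770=-5.41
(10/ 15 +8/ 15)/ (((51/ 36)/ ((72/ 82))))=2592/ 3485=0.74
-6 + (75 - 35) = 34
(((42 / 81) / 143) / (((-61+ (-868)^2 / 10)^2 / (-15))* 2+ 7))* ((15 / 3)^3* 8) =-1750000 / 364690055738151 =-0.00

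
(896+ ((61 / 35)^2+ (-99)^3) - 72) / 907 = -1187603154 / 1111075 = -1068.88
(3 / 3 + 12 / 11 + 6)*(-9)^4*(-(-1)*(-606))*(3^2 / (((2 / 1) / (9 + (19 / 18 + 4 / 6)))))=-34147583991 / 22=-1552162908.68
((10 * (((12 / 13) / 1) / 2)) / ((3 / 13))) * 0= 0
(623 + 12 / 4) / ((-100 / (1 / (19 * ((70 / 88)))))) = -6886 / 16625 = -0.41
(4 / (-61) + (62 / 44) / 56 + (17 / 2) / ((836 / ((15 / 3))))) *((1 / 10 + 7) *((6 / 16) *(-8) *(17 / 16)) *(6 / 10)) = -161717481 / 1142310400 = -0.14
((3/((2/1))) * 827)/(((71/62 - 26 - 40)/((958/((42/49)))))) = -85960861/4021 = -21377.98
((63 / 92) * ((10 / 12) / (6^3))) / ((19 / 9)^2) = 315 / 531392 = 0.00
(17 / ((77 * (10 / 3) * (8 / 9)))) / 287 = 459 / 1767920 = 0.00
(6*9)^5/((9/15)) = 765275040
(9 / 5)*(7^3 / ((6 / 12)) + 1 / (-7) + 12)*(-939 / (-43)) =8256627 / 301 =27430.65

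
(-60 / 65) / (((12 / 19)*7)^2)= -361 / 7644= -0.05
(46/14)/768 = 23/5376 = 0.00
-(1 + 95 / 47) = -142 / 47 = -3.02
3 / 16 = 0.19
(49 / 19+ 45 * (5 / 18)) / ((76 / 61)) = 34953 / 2888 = 12.10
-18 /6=-3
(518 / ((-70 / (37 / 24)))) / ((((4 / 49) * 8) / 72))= -201243 / 160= -1257.77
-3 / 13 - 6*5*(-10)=3897 / 13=299.77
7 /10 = 0.70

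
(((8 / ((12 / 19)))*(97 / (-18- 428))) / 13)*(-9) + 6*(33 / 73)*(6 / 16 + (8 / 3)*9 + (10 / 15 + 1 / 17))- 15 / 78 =1004404273 / 14390636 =69.80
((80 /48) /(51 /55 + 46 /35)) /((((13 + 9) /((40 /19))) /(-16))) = -56000 /49191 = -1.14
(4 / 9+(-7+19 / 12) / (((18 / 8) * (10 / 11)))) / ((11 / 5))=-595 / 594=-1.00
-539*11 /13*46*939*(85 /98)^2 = -18880637325 /1274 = -14819966.50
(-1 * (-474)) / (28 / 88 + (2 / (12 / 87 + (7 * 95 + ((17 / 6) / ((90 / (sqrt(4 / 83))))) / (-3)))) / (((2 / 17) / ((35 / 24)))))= 944142571999471655712 / 708016874848646153-37637547334200 * sqrt(83) / 708016874848646153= 1333.50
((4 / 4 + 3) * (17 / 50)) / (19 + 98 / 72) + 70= 1283974 / 18325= 70.07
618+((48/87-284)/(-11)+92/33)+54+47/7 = 4738003/6699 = 707.27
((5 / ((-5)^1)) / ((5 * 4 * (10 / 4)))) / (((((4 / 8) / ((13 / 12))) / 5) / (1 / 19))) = -13 / 1140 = -0.01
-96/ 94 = -48/ 47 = -1.02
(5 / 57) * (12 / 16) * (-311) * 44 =-900.26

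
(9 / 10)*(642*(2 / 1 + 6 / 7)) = 11556 / 7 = 1650.86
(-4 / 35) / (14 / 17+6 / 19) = -323 / 3220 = -0.10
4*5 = 20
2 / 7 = 0.29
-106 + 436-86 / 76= 12497 / 38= 328.87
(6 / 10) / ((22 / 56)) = 84 / 55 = 1.53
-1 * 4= -4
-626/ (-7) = 626/ 7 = 89.43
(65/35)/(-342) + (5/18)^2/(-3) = -4027/129276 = -0.03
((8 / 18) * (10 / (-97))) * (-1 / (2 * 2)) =10 / 873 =0.01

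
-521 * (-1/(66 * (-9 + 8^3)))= 521/33198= 0.02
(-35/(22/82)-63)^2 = 4528384/121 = 37424.66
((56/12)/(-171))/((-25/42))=196/4275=0.05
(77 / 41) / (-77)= -0.02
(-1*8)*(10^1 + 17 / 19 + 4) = -2264 / 19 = -119.16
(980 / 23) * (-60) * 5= -294000 / 23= -12782.61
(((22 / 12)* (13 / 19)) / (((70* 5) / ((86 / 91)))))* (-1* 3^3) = -4257 / 46550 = -0.09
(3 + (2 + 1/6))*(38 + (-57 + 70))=527/2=263.50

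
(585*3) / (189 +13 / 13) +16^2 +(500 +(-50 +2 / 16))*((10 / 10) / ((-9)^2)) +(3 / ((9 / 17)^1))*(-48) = -14849 / 12312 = -1.21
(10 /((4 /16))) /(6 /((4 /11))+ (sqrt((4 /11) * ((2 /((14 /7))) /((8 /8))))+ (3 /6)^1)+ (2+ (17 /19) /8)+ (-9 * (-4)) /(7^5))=10977450006146624 /5240349067123631 - 104420930446336 * sqrt(11) /5240349067123631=2.03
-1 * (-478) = 478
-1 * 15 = -15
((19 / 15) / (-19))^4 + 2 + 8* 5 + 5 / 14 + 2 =31438139 / 708750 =44.36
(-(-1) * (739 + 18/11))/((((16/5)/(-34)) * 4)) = -692495/352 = -1967.32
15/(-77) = -15/77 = -0.19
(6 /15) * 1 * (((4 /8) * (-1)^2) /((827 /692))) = 692 /4135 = 0.17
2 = 2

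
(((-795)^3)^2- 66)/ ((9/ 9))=252465925985015559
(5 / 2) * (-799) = -3995 / 2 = -1997.50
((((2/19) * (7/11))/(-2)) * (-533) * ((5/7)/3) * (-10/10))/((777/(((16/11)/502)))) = -21320/1345101219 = -0.00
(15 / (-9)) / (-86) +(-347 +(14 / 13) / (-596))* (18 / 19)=-3121245755 / 9495174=-328.72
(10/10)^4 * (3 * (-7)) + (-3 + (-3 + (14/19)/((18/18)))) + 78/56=-13231/532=-24.87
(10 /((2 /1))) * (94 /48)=9.79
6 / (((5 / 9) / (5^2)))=270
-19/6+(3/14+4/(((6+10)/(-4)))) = -83/21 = -3.95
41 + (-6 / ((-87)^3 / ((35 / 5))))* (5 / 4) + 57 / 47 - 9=685283767 / 20633094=33.21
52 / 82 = 26 / 41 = 0.63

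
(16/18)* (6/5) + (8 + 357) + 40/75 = 1833/5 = 366.60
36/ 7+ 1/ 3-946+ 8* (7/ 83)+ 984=76955/ 1743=44.15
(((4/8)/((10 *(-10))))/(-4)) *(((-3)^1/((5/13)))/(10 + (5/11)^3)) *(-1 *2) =51909/26870000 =0.00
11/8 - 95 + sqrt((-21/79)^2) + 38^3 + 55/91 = 3150463951/57512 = 54779.25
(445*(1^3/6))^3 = 88121125/216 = 407968.17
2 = 2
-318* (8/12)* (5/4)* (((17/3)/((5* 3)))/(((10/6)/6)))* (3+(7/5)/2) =-33337/25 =-1333.48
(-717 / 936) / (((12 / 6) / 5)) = -1195 / 624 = -1.92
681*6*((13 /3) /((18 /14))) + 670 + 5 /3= 14443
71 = 71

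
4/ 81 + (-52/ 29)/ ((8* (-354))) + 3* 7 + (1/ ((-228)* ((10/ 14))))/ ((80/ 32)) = 5542304467/ 263322900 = 21.05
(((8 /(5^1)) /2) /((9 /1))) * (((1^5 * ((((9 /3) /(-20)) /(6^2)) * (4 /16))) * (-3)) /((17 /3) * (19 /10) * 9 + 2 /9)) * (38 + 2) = 1 /8741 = 0.00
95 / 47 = 2.02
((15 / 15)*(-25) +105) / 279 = 80 / 279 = 0.29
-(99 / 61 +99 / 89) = -14850 / 5429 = -2.74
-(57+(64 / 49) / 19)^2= -2822903161 / 866761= -3256.84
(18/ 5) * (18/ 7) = 324/ 35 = 9.26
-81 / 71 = -1.14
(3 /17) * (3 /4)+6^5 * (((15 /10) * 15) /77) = 11897973 /5236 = 2272.34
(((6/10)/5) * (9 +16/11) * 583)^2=13373649/25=534945.96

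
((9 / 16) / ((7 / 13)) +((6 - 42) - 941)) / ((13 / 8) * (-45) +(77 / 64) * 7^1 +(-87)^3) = 437228 / 295038331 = 0.00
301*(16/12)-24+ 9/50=377.51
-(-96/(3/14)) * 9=4032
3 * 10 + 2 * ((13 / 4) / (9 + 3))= 733 / 24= 30.54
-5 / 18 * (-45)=25 / 2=12.50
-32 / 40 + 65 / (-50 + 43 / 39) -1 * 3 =-48908 / 9535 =-5.13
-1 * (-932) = 932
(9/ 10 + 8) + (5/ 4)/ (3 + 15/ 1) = 3229/ 360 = 8.97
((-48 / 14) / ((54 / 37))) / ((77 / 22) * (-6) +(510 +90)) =-148 / 36477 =-0.00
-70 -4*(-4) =-54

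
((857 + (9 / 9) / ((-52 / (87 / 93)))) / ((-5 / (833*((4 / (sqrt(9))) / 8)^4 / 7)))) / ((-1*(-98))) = -57987 / 361088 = -0.16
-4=-4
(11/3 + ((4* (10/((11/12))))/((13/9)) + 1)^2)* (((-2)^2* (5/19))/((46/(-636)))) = -127157697520/8936213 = -14229.48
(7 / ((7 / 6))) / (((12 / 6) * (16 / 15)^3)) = 10125 / 4096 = 2.47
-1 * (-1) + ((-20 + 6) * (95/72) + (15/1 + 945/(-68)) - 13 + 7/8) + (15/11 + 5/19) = -6873133/255816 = -26.87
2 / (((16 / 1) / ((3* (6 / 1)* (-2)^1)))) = -9 / 2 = -4.50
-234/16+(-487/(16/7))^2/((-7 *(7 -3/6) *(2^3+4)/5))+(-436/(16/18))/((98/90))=-861798083/978432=-880.80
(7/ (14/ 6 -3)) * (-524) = 5502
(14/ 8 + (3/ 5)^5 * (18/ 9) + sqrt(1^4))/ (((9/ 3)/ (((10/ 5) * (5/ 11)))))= 36319/ 41250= 0.88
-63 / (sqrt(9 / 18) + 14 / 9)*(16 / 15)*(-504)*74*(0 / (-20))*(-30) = 0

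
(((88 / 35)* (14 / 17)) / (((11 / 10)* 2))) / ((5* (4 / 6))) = 24 / 85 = 0.28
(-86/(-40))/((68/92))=989/340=2.91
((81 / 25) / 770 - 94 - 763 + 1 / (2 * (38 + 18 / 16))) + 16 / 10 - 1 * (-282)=-3454775997 / 6025250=-573.38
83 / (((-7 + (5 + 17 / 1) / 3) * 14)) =249 / 14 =17.79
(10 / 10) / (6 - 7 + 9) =1 / 8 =0.12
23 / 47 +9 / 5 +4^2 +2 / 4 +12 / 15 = 9207 / 470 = 19.59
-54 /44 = -27 /22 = -1.23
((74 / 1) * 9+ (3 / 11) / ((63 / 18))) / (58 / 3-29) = -153864 / 2233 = -68.90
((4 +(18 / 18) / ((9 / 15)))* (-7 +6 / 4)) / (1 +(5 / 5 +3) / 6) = -187 / 10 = -18.70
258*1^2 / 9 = 86 / 3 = 28.67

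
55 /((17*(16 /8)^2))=55 /68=0.81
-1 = -1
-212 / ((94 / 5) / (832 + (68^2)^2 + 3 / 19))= -215318836150 / 893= -241118517.53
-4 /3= -1.33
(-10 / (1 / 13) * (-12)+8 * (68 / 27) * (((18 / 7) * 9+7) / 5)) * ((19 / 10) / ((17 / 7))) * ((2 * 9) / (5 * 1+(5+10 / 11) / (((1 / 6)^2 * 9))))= 332097656 / 401625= 826.88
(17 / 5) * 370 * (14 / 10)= 8806 / 5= 1761.20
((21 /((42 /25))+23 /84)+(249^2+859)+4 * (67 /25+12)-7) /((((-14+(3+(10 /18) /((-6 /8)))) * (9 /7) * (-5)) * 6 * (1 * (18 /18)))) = 132141437 /951000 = 138.95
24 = 24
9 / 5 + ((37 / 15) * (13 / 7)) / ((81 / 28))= 4111 / 1215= 3.38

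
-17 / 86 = -0.20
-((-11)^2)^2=-14641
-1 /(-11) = 1 /11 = 0.09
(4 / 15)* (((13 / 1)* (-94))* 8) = -39104 / 15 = -2606.93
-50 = -50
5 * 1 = 5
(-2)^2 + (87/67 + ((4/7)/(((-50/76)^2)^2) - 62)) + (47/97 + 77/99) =-8378891912771/159936328125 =-52.39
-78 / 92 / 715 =-3 / 2530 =-0.00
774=774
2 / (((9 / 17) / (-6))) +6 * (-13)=-302 / 3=-100.67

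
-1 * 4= -4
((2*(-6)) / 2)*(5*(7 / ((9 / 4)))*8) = -746.67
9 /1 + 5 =14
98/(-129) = -98/129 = -0.76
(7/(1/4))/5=28/5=5.60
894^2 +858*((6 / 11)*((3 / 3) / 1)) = 799704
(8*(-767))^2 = 37650496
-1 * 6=-6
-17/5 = -3.40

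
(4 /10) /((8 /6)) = 3 /10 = 0.30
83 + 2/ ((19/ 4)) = 1585/ 19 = 83.42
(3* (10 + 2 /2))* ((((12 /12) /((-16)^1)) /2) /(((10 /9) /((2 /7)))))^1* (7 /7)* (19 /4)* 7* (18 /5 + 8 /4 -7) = 39501 /3200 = 12.34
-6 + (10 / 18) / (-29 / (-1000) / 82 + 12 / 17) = -46192622 / 8860437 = -5.21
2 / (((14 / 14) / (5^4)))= 1250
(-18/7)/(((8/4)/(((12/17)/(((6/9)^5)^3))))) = -387420489/974848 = -397.42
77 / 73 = 1.05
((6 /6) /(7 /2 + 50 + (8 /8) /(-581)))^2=0.00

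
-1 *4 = -4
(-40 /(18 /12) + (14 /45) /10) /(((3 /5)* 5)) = -5993 /675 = -8.88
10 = 10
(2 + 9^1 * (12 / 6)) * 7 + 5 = 145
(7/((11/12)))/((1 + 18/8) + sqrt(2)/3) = 39312/16379-4032 * sqrt(2)/16379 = 2.05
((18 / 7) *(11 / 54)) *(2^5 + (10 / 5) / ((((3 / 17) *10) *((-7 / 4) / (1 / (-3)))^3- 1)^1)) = 16239520 / 968597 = 16.77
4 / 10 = 2 / 5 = 0.40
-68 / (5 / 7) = -95.20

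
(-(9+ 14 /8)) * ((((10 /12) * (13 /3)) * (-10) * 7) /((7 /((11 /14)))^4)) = 204607975 /474360768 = 0.43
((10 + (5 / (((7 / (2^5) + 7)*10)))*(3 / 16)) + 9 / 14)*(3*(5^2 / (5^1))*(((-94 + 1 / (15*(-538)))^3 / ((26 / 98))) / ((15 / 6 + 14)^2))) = -1671441761075973647089 / 909372908772900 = -1838015.79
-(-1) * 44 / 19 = 44 / 19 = 2.32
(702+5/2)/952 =1409/1904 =0.74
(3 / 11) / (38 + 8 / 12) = 9 / 1276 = 0.01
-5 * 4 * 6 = -120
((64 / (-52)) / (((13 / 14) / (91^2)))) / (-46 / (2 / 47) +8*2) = 10976 / 1065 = 10.31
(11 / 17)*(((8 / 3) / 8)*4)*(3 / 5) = 44 / 85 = 0.52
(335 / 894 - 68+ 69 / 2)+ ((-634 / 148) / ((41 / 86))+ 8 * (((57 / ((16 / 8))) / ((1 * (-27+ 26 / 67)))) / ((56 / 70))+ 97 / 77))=-3979178327309 / 93096889809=-42.74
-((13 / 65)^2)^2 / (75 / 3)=-1 / 15625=-0.00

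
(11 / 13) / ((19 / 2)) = 0.09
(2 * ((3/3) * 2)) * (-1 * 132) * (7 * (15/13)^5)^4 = -421552106391041564941406250000/19004963774880799438801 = -22181158.11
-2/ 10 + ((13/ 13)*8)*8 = 319/ 5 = 63.80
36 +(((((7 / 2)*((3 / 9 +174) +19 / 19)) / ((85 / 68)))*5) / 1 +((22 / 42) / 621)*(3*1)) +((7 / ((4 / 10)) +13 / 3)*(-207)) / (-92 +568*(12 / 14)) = 59576271061 / 24030216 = 2479.22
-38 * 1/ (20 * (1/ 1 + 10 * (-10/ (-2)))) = -19/ 510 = -0.04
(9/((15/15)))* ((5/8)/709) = 45/5672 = 0.01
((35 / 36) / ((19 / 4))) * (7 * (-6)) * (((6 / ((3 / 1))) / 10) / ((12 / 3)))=-0.43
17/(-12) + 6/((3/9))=199/12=16.58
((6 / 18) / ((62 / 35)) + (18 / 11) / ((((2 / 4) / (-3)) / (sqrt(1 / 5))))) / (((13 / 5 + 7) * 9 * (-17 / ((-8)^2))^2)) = 22400 / 725679 - 1024 * sqrt(5) / 3179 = -0.69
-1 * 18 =-18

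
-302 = -302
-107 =-107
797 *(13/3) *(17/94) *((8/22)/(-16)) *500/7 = -22017125/21714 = -1013.96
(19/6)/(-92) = -19/552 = -0.03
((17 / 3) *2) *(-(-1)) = 34 / 3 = 11.33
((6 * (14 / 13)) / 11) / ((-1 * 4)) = -21 / 143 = -0.15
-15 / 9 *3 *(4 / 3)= -6.67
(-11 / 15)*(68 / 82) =-374 / 615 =-0.61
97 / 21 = 4.62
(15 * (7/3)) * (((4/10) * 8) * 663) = 74256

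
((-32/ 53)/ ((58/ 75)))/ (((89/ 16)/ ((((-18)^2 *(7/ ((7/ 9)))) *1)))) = -55987200/ 136793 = -409.28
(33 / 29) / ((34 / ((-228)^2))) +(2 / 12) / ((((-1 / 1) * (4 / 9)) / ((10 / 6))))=6859423 / 3944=1739.20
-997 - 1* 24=-1021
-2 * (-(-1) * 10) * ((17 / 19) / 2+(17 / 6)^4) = -7989575 / 6156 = -1297.85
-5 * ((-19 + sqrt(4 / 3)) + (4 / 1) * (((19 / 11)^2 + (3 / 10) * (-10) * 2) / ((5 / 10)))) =26095 / 121 - 10 * sqrt(3) / 3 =209.89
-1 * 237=-237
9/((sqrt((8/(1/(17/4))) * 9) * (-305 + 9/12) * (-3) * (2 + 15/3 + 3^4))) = sqrt(34)/910316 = 0.00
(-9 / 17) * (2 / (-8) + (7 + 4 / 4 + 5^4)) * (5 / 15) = -7593 / 68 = -111.66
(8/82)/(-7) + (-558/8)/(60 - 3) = -26995/21812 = -1.24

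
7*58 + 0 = 406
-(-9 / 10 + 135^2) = -182241 / 10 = -18224.10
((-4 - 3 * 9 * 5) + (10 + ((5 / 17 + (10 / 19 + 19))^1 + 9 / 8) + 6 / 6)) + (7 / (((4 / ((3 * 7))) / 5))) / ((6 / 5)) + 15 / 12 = 30569 / 646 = 47.32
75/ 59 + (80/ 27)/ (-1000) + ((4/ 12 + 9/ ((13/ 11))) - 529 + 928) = 211344116/ 517725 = 408.22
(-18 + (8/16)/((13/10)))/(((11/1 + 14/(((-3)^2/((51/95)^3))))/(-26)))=392677750/9637471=40.74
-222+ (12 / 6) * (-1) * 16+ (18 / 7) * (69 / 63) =-12308 / 49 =-251.18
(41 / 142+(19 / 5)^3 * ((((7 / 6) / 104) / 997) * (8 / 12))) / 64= 2394713423 / 530053056000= 0.00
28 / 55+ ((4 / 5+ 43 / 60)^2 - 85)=-3254749 / 39600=-82.19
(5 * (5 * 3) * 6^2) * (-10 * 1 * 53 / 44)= -357750 / 11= -32522.73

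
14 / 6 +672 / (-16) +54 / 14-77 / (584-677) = -7591 / 217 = -34.98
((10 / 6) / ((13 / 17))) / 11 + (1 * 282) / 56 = 62869 / 12012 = 5.23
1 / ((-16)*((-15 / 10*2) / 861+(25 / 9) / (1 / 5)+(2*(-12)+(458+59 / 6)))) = -0.00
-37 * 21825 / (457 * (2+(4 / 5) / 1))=-4037625 / 6398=-631.08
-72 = -72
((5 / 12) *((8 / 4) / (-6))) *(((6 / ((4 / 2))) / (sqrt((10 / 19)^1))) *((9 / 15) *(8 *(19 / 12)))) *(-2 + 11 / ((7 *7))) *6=1653 *sqrt(190) / 490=46.50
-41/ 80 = -0.51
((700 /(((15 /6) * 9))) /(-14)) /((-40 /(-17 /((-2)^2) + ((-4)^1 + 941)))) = 3731 /72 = 51.82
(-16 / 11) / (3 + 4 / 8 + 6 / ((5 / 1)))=-160 / 517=-0.31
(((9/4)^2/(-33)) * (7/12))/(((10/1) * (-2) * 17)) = 63/239360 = 0.00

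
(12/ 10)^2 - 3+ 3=1.44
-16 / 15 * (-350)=1120 / 3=373.33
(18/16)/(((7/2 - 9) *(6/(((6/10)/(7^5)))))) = -9/7395080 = -0.00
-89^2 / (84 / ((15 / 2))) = -39605 / 56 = -707.23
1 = 1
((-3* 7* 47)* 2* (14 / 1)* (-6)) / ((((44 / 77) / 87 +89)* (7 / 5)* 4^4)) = 1803249 / 346912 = 5.20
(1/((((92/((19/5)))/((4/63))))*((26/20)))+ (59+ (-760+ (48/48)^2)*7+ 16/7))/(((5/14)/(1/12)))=-49463252/40365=-1225.40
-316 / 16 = -79 / 4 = -19.75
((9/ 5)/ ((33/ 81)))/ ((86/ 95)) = 4617/ 946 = 4.88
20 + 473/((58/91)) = 44203/58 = 762.12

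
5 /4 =1.25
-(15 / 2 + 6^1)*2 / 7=-27 / 7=-3.86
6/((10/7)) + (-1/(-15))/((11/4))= 697/165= 4.22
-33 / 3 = -11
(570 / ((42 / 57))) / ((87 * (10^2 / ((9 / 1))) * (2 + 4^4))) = 1083 / 349160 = 0.00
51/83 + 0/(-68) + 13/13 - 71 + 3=-5510/83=-66.39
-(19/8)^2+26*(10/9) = 13391/576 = 23.25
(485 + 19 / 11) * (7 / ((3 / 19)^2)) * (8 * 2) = 216472928 / 99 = 2186595.23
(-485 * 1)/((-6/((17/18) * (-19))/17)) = -2663135/108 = -24658.66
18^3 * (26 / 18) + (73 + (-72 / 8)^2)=8578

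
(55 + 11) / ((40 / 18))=297 / 10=29.70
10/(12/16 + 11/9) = 360/71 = 5.07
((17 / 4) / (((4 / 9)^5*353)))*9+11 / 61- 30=-2078965955 / 88199168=-23.57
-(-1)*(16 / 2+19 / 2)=35 / 2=17.50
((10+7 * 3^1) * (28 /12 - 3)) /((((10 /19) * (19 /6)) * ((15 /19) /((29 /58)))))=-589 /75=-7.85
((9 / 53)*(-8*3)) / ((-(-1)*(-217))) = 216 / 11501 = 0.02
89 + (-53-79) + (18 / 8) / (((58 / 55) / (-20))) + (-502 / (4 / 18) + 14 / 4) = -67894 / 29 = -2341.17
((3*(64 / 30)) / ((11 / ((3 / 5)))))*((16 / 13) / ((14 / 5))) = 768 / 5005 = 0.15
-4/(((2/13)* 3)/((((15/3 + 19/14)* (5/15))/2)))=-1157/126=-9.18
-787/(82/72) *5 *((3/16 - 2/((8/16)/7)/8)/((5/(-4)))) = -375399/41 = -9156.07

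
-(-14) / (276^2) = 7 / 38088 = 0.00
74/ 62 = 37/ 31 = 1.19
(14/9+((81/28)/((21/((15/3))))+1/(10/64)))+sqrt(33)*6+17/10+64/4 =232357/8820+6*sqrt(33) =60.81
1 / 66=0.02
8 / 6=4 / 3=1.33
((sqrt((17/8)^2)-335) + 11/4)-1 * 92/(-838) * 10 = -1102899/3352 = -329.03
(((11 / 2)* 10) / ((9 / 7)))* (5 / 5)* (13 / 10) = 1001 / 18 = 55.61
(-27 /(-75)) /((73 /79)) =711 /1825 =0.39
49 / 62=0.79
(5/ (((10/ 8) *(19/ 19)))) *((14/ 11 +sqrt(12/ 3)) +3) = 276/ 11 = 25.09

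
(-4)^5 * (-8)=8192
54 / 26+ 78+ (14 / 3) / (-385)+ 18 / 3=184609 / 2145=86.06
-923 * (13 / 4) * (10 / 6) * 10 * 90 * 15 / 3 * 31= -697441875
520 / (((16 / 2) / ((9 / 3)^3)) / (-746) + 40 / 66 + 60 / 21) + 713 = 579464009 / 671323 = 863.17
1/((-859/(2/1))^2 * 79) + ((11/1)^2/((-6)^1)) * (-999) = 2348783691515/116585198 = 20146.50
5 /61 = 0.08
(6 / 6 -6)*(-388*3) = 5820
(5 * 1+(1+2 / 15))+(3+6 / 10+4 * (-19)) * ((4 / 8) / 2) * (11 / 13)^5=-1.72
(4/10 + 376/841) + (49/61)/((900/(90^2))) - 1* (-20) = 7201787/256505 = 28.08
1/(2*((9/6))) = 1/3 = 0.33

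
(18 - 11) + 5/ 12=89/ 12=7.42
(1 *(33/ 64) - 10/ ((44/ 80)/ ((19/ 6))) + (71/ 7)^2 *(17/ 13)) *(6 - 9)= -104226557/ 448448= -232.42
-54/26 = -27/13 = -2.08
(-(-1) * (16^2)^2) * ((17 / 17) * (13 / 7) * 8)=6815744 / 7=973677.71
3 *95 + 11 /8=2291 /8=286.38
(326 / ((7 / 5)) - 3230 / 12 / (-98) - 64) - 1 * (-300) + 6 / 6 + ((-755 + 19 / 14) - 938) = -716795 / 588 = -1219.04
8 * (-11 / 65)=-88 / 65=-1.35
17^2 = 289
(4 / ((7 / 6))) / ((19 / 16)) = 2.89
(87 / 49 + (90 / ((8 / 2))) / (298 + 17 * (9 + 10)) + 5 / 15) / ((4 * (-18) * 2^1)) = -4835 / 324576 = -0.01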